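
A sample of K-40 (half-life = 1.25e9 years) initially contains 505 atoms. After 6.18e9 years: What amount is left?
N = N₀(1/2)^(t/t½) = 16.41 atoms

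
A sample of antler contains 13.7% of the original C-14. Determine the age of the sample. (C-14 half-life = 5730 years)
Age = t½ × log₂(1/ratio) = 16430 years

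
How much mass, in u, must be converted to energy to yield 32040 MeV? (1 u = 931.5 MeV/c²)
m = E/c² = 34.4 u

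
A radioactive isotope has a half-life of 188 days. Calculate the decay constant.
λ = ln(2)/t½ = 0.003687 day⁻¹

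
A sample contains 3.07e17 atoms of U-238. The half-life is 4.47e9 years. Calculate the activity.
A = λN = 4.761e7 decays/year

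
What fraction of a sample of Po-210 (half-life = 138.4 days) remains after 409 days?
N/N₀ = (1/2)^(t/t½) = 0.1289 = 12.9%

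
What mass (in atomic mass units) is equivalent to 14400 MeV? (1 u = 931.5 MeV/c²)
m = E/c² = 15.46 u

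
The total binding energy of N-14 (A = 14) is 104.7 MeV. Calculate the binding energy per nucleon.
B.E./A = 104.7/14 = 7.479 MeV/nucleon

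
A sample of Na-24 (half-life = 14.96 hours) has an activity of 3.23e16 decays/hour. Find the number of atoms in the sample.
N = A/λ = 6.971e17 atoms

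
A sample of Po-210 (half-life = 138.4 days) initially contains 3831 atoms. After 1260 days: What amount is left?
N = N₀(1/2)^(t/t½) = 6.962 atoms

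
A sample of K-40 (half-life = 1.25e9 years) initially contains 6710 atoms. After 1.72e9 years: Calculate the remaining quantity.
N = N₀(1/2)^(t/t½) = 2585 atoms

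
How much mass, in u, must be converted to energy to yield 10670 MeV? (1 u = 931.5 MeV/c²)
m = E/c² = 11.45 u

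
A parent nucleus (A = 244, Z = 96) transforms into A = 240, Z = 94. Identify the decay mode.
ΔA = -4, ΔZ = -2 ⇒ alpha decay (α)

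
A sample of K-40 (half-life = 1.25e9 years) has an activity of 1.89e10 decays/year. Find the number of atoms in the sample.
N = A/λ = 3.408e19 atoms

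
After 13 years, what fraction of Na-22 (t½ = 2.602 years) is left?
N/N₀ = (1/2)^(t/t½) = 0.03133 = 3.13%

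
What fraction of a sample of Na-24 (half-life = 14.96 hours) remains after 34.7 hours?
N/N₀ = (1/2)^(t/t½) = 0.2003 = 20%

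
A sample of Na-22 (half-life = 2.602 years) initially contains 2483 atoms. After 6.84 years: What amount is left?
N = N₀(1/2)^(t/t½) = 401.5 atoms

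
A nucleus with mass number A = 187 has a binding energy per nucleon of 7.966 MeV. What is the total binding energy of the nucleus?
B.E. = 7.966 × 187 = 1490 MeV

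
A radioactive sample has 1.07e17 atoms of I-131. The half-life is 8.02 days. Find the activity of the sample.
A = λN = 9.248e15 decays/day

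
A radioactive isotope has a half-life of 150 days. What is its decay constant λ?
λ = ln(2)/t½ = 0.004621 day⁻¹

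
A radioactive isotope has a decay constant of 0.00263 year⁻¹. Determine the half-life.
t½ = ln(2)/λ = 263.6 years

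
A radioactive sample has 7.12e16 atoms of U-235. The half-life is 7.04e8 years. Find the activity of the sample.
A = λN = 7.01e7 decays/year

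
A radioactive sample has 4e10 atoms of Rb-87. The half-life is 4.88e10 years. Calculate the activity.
A = λN = 0.5682 decays/year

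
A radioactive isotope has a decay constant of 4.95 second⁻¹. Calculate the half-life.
t½ = ln(2)/λ = 0.14 seconds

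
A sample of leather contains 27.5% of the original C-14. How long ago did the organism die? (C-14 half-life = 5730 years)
Age = t½ × log₂(1/ratio) = 10670 years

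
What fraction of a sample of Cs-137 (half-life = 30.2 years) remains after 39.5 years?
N/N₀ = (1/2)^(t/t½) = 0.4039 = 40.4%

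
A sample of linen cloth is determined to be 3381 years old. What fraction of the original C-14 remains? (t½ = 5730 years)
N/N₀ = (1/2)^(t/t½) = 0.6643 = 66.4%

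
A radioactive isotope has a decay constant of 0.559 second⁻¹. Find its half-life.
t½ = ln(2)/λ = 1.24 seconds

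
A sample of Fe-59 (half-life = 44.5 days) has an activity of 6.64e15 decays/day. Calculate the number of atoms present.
N = A/λ = 4.263e17 atoms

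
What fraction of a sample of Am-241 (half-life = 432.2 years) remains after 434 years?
N/N₀ = (1/2)^(t/t½) = 0.4986 = 49.9%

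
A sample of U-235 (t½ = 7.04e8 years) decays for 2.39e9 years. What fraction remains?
N/N₀ = (1/2)^(t/t½) = 0.09507 = 9.51%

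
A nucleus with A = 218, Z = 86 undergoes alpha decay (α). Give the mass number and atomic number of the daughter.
Daughter: A = 214, Z = 84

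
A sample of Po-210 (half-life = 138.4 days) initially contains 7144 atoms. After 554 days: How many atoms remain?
N = N₀(1/2)^(t/t½) = 445.6 atoms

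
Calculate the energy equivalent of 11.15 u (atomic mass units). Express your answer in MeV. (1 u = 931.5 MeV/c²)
E = mc² = 10390 MeV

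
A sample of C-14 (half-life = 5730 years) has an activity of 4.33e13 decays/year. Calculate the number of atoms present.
N = A/λ = 3.579e17 atoms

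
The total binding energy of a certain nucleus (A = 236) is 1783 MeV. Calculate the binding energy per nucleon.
B.E./A = 1783/236 = 7.555 MeV/nucleon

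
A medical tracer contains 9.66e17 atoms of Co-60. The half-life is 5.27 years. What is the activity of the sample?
A = λN = 1.271e17 decays/year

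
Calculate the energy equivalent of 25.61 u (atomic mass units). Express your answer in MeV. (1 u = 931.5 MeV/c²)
E = mc² = 23860 MeV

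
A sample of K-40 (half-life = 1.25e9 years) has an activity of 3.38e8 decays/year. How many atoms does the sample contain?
N = A/λ = 6.095e17 atoms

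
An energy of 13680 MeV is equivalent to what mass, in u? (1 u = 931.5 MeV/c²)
m = E/c² = 14.69 u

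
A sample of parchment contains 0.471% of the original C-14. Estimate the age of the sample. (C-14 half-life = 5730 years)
Age = t½ × log₂(1/ratio) = 44290 years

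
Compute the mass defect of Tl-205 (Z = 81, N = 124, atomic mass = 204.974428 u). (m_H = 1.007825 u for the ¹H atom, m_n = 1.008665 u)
Δm = Z·m_H + N·m_n − M = 1.734 u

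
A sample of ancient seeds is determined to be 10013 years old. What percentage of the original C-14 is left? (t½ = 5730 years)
N/N₀ = (1/2)^(t/t½) = 0.2978 = 29.8%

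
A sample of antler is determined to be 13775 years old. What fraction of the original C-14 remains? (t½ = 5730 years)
N/N₀ = (1/2)^(t/t½) = 0.1889 = 18.9%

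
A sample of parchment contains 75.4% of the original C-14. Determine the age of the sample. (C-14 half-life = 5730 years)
Age = t½ × log₂(1/ratio) = 2334 years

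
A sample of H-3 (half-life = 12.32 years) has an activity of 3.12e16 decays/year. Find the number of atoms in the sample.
N = A/λ = 5.545e17 atoms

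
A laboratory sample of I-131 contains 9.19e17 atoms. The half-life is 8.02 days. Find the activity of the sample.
A = λN = 7.943e16 decays/day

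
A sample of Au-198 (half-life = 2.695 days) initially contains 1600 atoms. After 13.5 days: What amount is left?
N = N₀(1/2)^(t/t½) = 49.68 atoms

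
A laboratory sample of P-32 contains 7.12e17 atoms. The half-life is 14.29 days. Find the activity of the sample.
A = λN = 3.454e16 decays/day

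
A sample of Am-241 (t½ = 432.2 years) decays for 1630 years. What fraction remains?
N/N₀ = (1/2)^(t/t½) = 0.07323 = 7.32%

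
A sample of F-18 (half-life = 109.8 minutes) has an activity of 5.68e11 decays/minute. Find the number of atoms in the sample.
N = A/λ = 8.998e13 atoms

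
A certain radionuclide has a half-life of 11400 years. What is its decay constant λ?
λ = ln(2)/t½ = 6.08e-5 year⁻¹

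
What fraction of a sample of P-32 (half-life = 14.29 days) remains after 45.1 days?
N/N₀ = (1/2)^(t/t½) = 0.1122 = 11.2%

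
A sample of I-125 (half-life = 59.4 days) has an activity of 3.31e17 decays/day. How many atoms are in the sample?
N = A/λ = 2.837e19 atoms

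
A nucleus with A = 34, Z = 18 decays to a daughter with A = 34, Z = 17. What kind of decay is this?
ΔA = 0, ΔZ = -1 ⇒ beta-plus decay (β⁺) or electron capture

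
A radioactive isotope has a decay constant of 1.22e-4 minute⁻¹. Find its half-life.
t½ = ln(2)/λ = 5682 minutes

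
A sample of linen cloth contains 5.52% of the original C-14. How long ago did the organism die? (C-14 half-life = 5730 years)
Age = t½ × log₂(1/ratio) = 23950 years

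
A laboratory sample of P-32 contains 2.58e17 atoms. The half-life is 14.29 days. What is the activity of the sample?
A = λN = 1.251e16 decays/day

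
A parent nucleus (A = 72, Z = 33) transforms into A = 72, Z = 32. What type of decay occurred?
ΔA = 0, ΔZ = -1 ⇒ beta-plus decay (β⁺) or electron capture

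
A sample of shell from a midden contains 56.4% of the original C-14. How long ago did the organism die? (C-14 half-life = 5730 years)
Age = t½ × log₂(1/ratio) = 4734 years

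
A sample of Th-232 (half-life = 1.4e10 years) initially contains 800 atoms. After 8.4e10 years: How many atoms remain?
N = N₀(1/2)^(t/t½) = 12.5 atoms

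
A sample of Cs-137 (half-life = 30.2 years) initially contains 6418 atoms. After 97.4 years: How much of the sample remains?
N = N₀(1/2)^(t/t½) = 686.3 atoms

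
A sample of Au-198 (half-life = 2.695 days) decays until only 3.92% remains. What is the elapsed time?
t = t½ × log₂(N₀/N) = 12.59 days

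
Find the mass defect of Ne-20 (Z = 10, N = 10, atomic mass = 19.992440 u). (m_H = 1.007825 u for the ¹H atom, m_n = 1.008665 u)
Δm = Z·m_H + N·m_n − M = 0.1725 u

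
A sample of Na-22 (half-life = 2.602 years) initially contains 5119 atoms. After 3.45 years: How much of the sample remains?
N = N₀(1/2)^(t/t½) = 2042 atoms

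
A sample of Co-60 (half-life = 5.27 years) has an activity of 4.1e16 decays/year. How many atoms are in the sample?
N = A/λ = 3.117e17 atoms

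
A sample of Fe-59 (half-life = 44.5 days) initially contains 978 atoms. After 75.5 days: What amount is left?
N = N₀(1/2)^(t/t½) = 301.7 atoms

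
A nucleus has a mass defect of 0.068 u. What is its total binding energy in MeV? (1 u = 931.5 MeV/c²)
B.E. = Δm × 931.5 = 63.34 MeV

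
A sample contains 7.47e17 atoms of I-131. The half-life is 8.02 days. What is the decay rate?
A = λN = 6.456e16 decays/day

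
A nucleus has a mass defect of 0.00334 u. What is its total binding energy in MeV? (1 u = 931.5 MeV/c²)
B.E. = Δm × 931.5 = 3.111 MeV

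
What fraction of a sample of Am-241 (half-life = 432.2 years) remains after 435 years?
N/N₀ = (1/2)^(t/t½) = 0.4978 = 49.8%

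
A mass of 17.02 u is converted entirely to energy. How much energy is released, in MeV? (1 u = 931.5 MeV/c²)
E = mc² = 15850 MeV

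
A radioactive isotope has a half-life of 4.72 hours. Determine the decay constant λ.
λ = ln(2)/t½ = 0.1469 hour⁻¹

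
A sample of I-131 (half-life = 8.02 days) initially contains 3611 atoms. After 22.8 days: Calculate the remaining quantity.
N = N₀(1/2)^(t/t½) = 503.3 atoms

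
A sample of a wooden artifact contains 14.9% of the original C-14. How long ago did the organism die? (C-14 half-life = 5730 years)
Age = t½ × log₂(1/ratio) = 15740 years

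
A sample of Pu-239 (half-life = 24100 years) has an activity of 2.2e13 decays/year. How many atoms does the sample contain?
N = A/λ = 7.649e17 atoms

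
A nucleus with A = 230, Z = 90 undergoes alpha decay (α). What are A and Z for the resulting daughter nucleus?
Daughter: A = 226, Z = 88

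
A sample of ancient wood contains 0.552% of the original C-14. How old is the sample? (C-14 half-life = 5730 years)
Age = t½ × log₂(1/ratio) = 42980 years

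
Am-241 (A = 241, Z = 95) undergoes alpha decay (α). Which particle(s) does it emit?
α particle = ⁴₂He (2 protons + 2 neutrons)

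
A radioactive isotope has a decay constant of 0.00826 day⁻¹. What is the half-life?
t½ = ln(2)/λ = 83.92 days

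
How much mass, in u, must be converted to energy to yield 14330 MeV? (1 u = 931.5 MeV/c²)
m = E/c² = 15.38 u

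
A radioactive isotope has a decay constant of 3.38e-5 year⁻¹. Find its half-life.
t½ = ln(2)/λ = 20510 years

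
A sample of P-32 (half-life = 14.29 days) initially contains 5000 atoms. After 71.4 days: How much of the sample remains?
N = N₀(1/2)^(t/t½) = 156.6 atoms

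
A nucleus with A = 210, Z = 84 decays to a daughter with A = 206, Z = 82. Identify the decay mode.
ΔA = -4, ΔZ = -2 ⇒ alpha decay (α)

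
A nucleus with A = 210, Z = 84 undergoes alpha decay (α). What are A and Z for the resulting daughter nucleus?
Daughter: A = 206, Z = 82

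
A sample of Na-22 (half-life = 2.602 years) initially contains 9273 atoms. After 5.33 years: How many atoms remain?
N = N₀(1/2)^(t/t½) = 2242 atoms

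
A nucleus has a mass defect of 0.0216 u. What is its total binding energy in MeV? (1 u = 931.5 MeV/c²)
B.E. = Δm × 931.5 = 20.12 MeV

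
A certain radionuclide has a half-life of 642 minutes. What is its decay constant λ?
λ = ln(2)/t½ = 0.00108 minute⁻¹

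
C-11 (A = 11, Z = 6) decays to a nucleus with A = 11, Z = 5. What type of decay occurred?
ΔA = 0, ΔZ = -1 ⇒ beta-plus decay (β⁺) or electron capture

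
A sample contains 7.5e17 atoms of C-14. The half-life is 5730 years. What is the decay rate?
A = λN = 9.073e13 decays/year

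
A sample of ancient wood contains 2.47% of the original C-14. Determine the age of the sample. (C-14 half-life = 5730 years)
Age = t½ × log₂(1/ratio) = 30590 years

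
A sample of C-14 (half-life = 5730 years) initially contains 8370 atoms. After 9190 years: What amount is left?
N = N₀(1/2)^(t/t½) = 2754 atoms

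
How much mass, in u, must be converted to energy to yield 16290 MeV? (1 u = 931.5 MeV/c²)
m = E/c² = 17.49 u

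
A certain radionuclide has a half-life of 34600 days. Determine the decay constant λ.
λ = ln(2)/t½ = 2.003e-5 day⁻¹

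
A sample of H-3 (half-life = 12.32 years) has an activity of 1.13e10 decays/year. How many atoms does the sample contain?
N = A/λ = 2.008e11 atoms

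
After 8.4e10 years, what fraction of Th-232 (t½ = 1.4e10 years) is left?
N/N₀ = (1/2)^(t/t½) = 0.01562 = 1.56%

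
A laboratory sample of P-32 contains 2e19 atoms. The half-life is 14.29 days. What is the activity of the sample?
A = λN = 9.701e17 decays/day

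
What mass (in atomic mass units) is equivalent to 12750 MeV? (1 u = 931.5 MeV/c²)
m = E/c² = 13.69 u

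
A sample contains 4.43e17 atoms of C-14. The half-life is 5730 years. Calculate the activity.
A = λN = 5.359e13 decays/year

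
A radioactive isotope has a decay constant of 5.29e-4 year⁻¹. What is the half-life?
t½ = ln(2)/λ = 1310 years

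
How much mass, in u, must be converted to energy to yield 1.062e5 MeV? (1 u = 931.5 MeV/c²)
m = E/c² = 114 u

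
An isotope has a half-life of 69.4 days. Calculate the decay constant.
λ = ln(2)/t½ = 0.009988 day⁻¹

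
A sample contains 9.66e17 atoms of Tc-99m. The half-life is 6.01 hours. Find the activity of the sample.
A = λN = 1.114e17 decays/hour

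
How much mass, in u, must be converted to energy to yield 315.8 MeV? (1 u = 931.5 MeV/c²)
m = E/c² = 0.339 u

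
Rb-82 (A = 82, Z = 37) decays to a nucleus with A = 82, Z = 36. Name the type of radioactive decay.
ΔA = 0, ΔZ = -1 ⇒ beta-plus decay (β⁺) or electron capture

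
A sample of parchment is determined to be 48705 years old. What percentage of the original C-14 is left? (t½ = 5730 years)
N/N₀ = (1/2)^(t/t½) = 0.002762 = 0.276%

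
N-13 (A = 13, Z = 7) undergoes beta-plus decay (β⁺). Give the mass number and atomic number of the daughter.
Daughter: A = 13, Z = 6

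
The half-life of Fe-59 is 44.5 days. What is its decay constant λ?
λ = ln(2)/t½ = 0.01558 day⁻¹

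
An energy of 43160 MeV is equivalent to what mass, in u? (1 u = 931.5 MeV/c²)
m = E/c² = 46.33 u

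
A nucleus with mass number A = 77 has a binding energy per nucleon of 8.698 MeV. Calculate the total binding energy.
B.E. = 8.698 × 77 = 669.7 MeV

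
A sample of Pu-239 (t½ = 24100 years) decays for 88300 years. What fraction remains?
N/N₀ = (1/2)^(t/t½) = 0.0789 = 7.89%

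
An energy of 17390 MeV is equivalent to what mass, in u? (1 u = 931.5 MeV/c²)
m = E/c² = 18.67 u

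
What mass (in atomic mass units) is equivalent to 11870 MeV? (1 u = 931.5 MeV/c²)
m = E/c² = 12.74 u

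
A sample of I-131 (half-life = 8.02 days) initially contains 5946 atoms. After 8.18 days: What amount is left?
N = N₀(1/2)^(t/t½) = 2932 atoms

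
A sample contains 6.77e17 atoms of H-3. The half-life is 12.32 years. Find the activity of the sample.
A = λN = 3.809e16 decays/year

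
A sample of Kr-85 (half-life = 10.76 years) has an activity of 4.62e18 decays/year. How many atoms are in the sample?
N = A/λ = 7.172e19 atoms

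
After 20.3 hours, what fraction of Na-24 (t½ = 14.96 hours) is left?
N/N₀ = (1/2)^(t/t½) = 0.3904 = 39%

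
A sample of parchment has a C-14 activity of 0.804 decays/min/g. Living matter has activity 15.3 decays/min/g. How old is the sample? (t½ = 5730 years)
Age = t½ × log₂(A₀/A) = 24350 years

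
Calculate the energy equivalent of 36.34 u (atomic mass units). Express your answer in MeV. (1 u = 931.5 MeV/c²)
E = mc² = 33850 MeV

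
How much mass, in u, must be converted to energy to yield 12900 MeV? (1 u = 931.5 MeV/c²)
m = E/c² = 13.85 u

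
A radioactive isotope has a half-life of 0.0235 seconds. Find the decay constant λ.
λ = ln(2)/t½ = 29.5 second⁻¹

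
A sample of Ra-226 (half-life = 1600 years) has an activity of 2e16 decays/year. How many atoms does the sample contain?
N = A/λ = 4.617e19 atoms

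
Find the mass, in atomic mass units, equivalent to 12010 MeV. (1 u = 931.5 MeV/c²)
m = E/c² = 12.89 u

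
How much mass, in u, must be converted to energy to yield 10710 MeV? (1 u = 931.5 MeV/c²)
m = E/c² = 11.5 u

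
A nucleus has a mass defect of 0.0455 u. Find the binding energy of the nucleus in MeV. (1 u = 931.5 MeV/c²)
B.E. = Δm × 931.5 = 42.38 MeV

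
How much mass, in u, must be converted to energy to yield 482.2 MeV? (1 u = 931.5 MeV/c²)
m = E/c² = 0.5177 u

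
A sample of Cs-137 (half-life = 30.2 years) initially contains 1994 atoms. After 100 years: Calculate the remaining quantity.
N = N₀(1/2)^(t/t½) = 200.9 atoms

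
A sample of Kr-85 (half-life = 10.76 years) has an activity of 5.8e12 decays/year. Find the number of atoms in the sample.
N = A/λ = 9.004e13 atoms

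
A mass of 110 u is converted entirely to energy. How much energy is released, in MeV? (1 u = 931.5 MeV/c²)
E = mc² = 1.025e5 MeV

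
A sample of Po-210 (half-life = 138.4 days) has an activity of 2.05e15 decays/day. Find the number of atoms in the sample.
N = A/λ = 4.093e17 atoms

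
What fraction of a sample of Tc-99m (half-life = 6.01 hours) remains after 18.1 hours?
N/N₀ = (1/2)^(t/t½) = 0.124 = 12.4%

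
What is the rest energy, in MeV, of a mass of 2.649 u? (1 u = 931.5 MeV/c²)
E = mc² = 2468 MeV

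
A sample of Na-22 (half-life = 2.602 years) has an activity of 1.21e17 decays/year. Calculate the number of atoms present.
N = A/λ = 4.542e17 atoms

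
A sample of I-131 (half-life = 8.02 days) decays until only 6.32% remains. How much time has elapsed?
t = t½ × log₂(N₀/N) = 31.95 days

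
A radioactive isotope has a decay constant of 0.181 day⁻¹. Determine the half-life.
t½ = ln(2)/λ = 3.83 days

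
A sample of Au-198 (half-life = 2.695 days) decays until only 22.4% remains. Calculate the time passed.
t = t½ × log₂(N₀/N) = 5.817 days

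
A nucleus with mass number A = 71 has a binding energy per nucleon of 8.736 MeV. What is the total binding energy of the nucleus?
B.E. = 8.736 × 71 = 620.3 MeV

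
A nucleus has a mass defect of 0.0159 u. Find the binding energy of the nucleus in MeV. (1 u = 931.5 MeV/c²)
B.E. = Δm × 931.5 = 14.81 MeV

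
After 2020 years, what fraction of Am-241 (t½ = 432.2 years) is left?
N/N₀ = (1/2)^(t/t½) = 0.03918 = 3.92%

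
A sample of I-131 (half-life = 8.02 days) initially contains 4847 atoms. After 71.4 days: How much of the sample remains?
N = N₀(1/2)^(t/t½) = 10.13 atoms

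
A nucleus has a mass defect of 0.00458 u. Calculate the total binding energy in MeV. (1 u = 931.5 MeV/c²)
B.E. = Δm × 931.5 = 4.266 MeV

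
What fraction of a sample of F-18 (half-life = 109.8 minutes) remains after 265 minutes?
N/N₀ = (1/2)^(t/t½) = 0.1877 = 18.8%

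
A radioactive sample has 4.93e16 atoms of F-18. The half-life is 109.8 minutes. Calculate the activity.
A = λN = 3.112e14 decays/minute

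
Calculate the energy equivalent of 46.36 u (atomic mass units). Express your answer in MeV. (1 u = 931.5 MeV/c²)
E = mc² = 43180 MeV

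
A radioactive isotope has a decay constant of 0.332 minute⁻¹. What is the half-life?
t½ = ln(2)/λ = 2.088 minutes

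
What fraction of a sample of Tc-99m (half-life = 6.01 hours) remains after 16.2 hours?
N/N₀ = (1/2)^(t/t½) = 0.1544 = 15.4%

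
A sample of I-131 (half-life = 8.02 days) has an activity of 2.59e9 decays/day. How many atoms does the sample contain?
N = A/λ = 2.997e10 atoms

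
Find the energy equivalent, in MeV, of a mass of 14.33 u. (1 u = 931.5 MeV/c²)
E = mc² = 13350 MeV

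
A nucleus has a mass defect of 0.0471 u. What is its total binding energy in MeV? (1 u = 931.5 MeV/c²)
B.E. = Δm × 931.5 = 43.87 MeV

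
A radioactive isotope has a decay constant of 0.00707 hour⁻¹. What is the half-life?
t½ = ln(2)/λ = 98.04 hours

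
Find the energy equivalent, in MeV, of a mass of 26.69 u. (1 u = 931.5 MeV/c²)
E = mc² = 24860 MeV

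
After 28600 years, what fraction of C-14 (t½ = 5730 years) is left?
N/N₀ = (1/2)^(t/t½) = 0.03144 = 3.14%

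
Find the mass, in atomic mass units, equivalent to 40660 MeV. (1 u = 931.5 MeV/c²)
m = E/c² = 43.65 u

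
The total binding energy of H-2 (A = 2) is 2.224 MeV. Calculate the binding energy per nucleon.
B.E./A = 2.224/2 = 1.112 MeV/nucleon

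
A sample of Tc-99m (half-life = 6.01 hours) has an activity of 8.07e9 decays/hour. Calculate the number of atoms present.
N = A/λ = 6.997e10 atoms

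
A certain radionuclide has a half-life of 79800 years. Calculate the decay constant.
λ = ln(2)/t½ = 8.686e-6 year⁻¹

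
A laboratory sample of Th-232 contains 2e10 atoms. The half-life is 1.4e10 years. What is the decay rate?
A = λN = 0.9902 decays/year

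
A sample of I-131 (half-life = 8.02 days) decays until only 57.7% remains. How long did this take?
t = t½ × log₂(N₀/N) = 6.363 days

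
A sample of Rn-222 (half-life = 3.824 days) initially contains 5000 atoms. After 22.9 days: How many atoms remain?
N = N₀(1/2)^(t/t½) = 78.75 atoms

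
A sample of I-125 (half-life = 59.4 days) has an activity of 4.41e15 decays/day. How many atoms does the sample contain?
N = A/λ = 3.779e17 atoms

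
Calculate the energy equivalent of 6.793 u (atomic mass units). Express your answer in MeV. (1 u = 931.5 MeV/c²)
E = mc² = 6328 MeV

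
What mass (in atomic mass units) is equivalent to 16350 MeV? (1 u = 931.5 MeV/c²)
m = E/c² = 17.55 u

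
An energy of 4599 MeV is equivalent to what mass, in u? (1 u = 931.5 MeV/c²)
m = E/c² = 4.937 u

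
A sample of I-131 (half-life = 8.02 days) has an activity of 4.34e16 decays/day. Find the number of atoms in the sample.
N = A/λ = 5.022e17 atoms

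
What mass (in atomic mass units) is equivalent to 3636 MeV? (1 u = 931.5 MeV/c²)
m = E/c² = 3.903 u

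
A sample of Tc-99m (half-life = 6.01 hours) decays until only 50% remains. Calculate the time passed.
t = t½ × log₂(N₀/N) = 6.01 hours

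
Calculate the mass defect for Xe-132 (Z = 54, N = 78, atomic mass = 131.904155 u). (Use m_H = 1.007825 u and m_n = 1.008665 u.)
Δm = Z·m_H + N·m_n − M = 1.194 u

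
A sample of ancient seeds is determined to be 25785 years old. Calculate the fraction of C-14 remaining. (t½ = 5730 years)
N/N₀ = (1/2)^(t/t½) = 0.04419 = 4.42%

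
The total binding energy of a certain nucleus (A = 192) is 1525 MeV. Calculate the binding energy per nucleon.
B.E./A = 1525/192 = 7.943 MeV/nucleon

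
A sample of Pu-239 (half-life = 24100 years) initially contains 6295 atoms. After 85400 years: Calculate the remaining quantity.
N = N₀(1/2)^(t/t½) = 539.9 atoms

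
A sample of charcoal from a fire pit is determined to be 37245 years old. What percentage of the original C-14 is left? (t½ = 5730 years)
N/N₀ = (1/2)^(t/t½) = 0.01105 = 1.1%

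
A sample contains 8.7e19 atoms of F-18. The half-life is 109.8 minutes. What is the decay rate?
A = λN = 5.492e17 decays/minute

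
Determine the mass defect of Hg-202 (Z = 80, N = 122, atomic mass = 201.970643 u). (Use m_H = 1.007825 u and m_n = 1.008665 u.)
Δm = Z·m_H + N·m_n − M = 1.712 u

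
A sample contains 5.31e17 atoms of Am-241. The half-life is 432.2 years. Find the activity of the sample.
A = λN = 8.516e14 decays/year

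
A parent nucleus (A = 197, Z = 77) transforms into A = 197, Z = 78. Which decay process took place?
ΔA = 0, ΔZ = +1 ⇒ beta-minus decay (β⁻)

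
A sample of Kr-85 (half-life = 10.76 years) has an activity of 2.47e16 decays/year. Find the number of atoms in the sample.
N = A/λ = 3.834e17 atoms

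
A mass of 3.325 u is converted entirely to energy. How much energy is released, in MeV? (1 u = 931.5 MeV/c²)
E = mc² = 3097 MeV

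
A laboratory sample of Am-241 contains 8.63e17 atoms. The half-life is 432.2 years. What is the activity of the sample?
A = λN = 1.384e15 decays/year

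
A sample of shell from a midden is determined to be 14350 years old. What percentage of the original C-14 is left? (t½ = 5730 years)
N/N₀ = (1/2)^(t/t½) = 0.1762 = 17.6%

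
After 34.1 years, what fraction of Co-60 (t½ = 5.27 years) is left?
N/N₀ = (1/2)^(t/t½) = 0.01128 = 1.13%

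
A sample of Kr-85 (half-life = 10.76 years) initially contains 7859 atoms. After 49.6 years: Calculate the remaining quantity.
N = N₀(1/2)^(t/t½) = 321.9 atoms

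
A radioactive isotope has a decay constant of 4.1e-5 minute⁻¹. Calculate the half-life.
t½ = ln(2)/λ = 16910 minutes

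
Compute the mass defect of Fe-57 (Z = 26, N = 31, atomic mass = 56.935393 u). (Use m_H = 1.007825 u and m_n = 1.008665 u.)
Δm = Z·m_H + N·m_n − M = 0.5367 u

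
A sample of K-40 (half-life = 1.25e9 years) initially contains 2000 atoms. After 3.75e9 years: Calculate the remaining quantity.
N = N₀(1/2)^(t/t½) = 250 atoms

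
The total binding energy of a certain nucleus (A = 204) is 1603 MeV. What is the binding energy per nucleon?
B.E./A = 1603/204 = 7.858 MeV/nucleon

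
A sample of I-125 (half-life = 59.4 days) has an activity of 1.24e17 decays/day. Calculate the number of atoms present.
N = A/λ = 1.063e19 atoms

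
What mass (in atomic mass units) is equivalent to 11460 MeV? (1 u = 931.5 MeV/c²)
m = E/c² = 12.3 u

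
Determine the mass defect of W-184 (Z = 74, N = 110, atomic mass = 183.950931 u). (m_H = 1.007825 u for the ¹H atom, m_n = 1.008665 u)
Δm = Z·m_H + N·m_n − M = 1.581 u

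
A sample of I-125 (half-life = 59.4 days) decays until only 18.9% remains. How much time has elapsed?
t = t½ × log₂(N₀/N) = 142.8 days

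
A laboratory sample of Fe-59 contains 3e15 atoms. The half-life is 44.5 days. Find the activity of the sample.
A = λN = 4.673e13 decays/day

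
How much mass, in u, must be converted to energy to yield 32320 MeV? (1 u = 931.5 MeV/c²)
m = E/c² = 34.7 u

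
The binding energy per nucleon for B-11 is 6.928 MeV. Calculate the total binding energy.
B.E. = 6.928 × 11 = 76.21 MeV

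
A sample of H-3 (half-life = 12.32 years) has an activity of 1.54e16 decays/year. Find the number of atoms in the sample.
N = A/λ = 2.737e17 atoms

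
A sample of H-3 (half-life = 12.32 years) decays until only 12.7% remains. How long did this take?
t = t½ × log₂(N₀/N) = 36.68 years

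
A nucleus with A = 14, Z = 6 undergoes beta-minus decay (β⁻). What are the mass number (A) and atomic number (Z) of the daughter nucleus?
Daughter: A = 14, Z = 7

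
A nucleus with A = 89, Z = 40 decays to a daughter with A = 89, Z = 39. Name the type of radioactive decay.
ΔA = 0, ΔZ = -1 ⇒ beta-plus decay (β⁺) or electron capture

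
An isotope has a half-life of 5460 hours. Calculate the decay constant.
λ = ln(2)/t½ = 1.27e-4 hour⁻¹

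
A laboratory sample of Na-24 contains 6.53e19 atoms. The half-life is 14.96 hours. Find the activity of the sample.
A = λN = 3.026e18 decays/hour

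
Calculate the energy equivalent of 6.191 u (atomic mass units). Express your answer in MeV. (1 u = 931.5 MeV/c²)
E = mc² = 5767 MeV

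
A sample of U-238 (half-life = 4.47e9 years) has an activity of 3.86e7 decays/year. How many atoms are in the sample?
N = A/λ = 2.489e17 atoms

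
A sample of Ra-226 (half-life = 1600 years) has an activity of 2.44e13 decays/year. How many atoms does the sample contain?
N = A/λ = 5.632e16 atoms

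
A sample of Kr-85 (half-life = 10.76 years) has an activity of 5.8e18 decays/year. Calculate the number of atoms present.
N = A/λ = 9.004e19 atoms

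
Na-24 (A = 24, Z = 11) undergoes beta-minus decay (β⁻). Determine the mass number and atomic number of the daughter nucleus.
Daughter: A = 24, Z = 12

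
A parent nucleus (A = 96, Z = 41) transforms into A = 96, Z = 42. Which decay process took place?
ΔA = 0, ΔZ = +1 ⇒ beta-minus decay (β⁻)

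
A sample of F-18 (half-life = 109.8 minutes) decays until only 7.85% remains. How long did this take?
t = t½ × log₂(N₀/N) = 403.1 minutes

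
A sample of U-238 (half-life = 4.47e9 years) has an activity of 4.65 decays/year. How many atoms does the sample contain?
N = A/λ = 2.999e10 atoms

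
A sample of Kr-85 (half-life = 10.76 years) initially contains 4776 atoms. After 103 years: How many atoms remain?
N = N₀(1/2)^(t/t½) = 6.273 atoms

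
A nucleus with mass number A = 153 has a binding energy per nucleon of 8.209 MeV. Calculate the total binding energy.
B.E. = 8.209 × 153 = 1256 MeV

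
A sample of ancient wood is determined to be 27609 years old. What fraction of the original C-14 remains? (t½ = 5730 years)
N/N₀ = (1/2)^(t/t½) = 0.03544 = 3.54%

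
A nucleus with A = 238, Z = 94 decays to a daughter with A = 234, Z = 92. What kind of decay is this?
ΔA = -4, ΔZ = -2 ⇒ alpha decay (α)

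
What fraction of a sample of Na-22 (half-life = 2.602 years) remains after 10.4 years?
N/N₀ = (1/2)^(t/t½) = 0.06263 = 6.26%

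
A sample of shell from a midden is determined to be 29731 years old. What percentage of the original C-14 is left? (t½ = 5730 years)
N/N₀ = (1/2)^(t/t½) = 0.02742 = 2.74%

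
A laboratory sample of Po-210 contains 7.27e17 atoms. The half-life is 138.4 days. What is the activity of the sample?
A = λN = 3.641e15 decays/day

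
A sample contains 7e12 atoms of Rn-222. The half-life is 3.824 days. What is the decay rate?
A = λN = 1.269e12 decays/day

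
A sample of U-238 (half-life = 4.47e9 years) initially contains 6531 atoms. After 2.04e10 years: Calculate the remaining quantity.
N = N₀(1/2)^(t/t½) = 276.2 atoms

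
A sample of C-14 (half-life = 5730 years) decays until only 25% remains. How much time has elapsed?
t = t½ × log₂(N₀/N) = 11460 years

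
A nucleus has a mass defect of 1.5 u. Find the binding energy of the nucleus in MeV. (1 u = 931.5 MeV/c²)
B.E. = Δm × 931.5 = 1397 MeV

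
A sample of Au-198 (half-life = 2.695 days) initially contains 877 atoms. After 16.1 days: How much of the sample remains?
N = N₀(1/2)^(t/t½) = 13.95 atoms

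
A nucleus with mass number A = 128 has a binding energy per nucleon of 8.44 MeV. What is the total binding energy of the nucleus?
B.E. = 8.44 × 128 = 1080 MeV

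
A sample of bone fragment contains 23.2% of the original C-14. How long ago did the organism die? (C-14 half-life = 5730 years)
Age = t½ × log₂(1/ratio) = 12080 years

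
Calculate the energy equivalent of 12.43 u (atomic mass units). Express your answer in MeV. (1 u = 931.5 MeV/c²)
E = mc² = 11580 MeV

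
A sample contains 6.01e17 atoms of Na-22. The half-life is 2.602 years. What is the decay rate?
A = λN = 1.601e17 decays/year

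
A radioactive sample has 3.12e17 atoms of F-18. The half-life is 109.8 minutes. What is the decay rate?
A = λN = 1.97e15 decays/minute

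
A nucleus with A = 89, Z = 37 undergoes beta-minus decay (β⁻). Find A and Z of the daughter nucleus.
Daughter: A = 89, Z = 38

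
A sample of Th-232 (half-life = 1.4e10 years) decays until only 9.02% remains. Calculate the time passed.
t = t½ × log₂(N₀/N) = 4.859e10 years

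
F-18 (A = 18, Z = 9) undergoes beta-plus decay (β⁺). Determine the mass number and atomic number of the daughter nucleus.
Daughter: A = 18, Z = 8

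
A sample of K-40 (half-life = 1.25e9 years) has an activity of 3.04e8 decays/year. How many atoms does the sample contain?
N = A/λ = 5.482e17 atoms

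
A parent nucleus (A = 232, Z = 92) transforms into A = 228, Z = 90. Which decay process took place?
ΔA = -4, ΔZ = -2 ⇒ alpha decay (α)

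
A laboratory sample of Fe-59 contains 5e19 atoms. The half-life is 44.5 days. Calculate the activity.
A = λN = 7.788e17 decays/day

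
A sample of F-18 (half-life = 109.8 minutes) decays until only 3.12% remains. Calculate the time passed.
t = t½ × log₂(N₀/N) = 549.3 minutes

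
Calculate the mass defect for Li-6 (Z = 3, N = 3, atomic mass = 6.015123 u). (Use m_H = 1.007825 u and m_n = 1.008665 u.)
Δm = Z·m_H + N·m_n − M = 0.03435 u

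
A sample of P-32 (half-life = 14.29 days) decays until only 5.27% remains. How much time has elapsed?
t = t½ × log₂(N₀/N) = 60.68 days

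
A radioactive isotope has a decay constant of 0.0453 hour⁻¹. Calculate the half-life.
t½ = ln(2)/λ = 15.3 hours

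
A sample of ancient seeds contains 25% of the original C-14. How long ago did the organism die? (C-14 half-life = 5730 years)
Age = t½ × log₂(1/ratio) = 11460 years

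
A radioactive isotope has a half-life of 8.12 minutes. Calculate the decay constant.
λ = ln(2)/t½ = 0.08536 minute⁻¹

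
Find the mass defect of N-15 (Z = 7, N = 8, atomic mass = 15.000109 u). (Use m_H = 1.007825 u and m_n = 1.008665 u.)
Δm = Z·m_H + N·m_n − M = 0.124 u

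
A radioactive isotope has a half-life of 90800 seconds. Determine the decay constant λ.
λ = ln(2)/t½ = 7.634e-6 second⁻¹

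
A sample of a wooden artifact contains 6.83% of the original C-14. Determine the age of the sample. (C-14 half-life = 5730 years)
Age = t½ × log₂(1/ratio) = 22190 years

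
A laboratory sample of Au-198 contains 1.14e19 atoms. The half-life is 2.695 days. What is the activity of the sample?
A = λN = 2.932e18 decays/day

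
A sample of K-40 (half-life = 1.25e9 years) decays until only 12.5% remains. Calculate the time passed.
t = t½ × log₂(N₀/N) = 3.75e9 years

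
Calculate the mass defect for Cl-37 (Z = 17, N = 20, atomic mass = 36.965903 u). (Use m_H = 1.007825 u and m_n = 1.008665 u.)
Δm = Z·m_H + N·m_n − M = 0.3404 u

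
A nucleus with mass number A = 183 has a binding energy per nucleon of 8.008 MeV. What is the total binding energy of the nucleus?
B.E. = 8.008 × 183 = 1465 MeV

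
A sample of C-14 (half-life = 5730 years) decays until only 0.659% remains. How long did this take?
t = t½ × log₂(N₀/N) = 41520 years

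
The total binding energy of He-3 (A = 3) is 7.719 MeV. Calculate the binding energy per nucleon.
B.E./A = 7.719/3 = 2.573 MeV/nucleon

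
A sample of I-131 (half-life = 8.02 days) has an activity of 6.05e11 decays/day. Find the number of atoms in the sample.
N = A/λ = 7e12 atoms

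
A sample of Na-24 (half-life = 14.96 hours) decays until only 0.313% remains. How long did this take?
t = t½ × log₂(N₀/N) = 124.5 hours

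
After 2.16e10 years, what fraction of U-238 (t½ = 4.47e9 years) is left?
N/N₀ = (1/2)^(t/t½) = 0.0351 = 3.51%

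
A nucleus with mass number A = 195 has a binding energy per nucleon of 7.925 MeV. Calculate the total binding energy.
B.E. = 7.925 × 195 = 1545 MeV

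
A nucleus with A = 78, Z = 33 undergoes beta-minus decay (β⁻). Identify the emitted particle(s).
β⁻: electron (e⁻) + antineutrino (ν̄ₑ)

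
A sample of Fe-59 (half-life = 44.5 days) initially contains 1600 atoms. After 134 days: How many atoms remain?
N = N₀(1/2)^(t/t½) = 198.4 atoms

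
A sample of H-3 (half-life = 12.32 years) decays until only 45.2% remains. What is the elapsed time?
t = t½ × log₂(N₀/N) = 14.11 years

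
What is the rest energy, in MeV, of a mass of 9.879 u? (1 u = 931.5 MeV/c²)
E = mc² = 9202 MeV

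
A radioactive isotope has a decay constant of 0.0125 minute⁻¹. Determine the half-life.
t½ = ln(2)/λ = 55.45 minutes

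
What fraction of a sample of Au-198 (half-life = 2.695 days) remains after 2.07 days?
N/N₀ = (1/2)^(t/t½) = 0.5872 = 58.7%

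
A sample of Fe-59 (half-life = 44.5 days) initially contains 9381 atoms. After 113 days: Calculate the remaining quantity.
N = N₀(1/2)^(t/t½) = 1614 atoms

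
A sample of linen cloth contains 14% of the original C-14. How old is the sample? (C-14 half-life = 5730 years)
Age = t½ × log₂(1/ratio) = 16250 years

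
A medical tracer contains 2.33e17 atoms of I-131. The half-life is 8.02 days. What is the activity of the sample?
A = λN = 2.014e16 decays/day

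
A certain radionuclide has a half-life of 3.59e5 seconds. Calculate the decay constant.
λ = ln(2)/t½ = 1.931e-6 second⁻¹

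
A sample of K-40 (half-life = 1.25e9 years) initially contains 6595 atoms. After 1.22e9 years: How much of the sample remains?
N = N₀(1/2)^(t/t½) = 3353 atoms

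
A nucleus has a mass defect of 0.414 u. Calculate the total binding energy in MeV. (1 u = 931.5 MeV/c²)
B.E. = Δm × 931.5 = 385.6 MeV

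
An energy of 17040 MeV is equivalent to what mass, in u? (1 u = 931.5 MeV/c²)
m = E/c² = 18.29 u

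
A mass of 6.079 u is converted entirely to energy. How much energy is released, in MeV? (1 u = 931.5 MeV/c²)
E = mc² = 5663 MeV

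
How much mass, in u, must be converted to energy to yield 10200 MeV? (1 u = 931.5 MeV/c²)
m = E/c² = 10.95 u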